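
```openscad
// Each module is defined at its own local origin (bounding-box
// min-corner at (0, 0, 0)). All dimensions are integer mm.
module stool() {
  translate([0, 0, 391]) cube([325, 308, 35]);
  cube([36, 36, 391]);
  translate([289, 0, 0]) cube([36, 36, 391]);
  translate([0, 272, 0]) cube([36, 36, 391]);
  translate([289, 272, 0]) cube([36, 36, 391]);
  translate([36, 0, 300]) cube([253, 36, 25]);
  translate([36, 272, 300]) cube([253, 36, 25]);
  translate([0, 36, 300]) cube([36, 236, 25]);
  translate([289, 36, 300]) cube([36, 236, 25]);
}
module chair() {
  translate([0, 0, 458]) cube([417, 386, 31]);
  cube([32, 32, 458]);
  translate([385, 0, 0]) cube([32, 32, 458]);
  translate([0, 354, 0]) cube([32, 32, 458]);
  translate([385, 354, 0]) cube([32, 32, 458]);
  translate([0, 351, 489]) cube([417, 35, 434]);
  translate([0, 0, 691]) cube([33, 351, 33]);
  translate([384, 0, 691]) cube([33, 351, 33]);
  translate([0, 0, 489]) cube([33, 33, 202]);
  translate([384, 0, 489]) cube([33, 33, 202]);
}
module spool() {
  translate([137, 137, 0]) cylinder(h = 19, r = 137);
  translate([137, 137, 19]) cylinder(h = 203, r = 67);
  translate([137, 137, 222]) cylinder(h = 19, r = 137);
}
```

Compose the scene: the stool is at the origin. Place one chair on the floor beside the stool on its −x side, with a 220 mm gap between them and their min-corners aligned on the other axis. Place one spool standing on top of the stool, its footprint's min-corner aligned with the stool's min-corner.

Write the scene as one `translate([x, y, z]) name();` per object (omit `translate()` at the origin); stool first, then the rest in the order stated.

stool();
translate([-637, 0, 0]) chair();
translate([0, 0, 426]) spool();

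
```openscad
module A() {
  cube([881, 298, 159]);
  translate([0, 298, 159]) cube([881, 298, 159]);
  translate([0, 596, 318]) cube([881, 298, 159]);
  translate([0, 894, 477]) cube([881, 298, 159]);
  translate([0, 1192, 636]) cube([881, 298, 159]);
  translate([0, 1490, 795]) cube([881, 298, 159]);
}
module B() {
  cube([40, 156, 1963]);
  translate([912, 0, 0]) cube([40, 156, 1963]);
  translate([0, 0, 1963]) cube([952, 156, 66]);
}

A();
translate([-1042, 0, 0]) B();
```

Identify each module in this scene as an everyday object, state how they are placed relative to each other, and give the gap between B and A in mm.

A is a staircase. B is a door frame. The door frame is on the floor beside the staircase on its −x side. The gap between the door frame and the staircase is 90 mm.

The door frame's nearest face is 90 mm from the staircase's −x face.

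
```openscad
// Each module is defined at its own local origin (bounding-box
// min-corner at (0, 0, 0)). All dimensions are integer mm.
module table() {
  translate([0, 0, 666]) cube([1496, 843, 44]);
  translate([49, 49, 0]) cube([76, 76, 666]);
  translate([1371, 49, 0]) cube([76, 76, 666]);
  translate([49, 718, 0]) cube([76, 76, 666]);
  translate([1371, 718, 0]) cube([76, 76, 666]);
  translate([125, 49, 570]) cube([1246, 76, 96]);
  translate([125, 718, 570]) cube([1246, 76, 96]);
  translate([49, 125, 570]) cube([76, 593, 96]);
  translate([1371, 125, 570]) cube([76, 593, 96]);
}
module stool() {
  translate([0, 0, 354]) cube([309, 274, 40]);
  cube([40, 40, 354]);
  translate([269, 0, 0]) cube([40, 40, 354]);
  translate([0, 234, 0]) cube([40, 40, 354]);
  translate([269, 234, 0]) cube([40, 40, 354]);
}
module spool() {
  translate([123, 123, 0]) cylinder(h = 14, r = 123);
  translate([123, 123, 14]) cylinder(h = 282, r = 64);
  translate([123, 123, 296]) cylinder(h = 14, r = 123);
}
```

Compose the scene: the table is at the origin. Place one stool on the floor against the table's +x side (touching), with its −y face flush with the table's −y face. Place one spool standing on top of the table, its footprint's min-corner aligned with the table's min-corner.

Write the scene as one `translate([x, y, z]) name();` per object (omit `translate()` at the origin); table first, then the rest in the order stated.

table();
translate([1496, 0, 0]) stool();
translate([0, 0, 710]) spool();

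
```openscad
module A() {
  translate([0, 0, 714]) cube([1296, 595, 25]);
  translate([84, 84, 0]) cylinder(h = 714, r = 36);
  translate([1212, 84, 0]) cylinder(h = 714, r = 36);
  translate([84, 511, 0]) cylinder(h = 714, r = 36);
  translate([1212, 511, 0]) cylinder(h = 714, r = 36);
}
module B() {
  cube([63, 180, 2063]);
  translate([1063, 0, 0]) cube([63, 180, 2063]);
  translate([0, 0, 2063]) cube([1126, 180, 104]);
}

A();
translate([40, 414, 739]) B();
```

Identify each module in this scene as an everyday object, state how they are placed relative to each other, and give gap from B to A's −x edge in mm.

A is a table. B is a door frame. The door frame is on top of the table. The gap from the door frame to the table's −x edge is 40 mm.

The door frame's min-x is at 40; the table's min-x is 0; gap = 40 mm.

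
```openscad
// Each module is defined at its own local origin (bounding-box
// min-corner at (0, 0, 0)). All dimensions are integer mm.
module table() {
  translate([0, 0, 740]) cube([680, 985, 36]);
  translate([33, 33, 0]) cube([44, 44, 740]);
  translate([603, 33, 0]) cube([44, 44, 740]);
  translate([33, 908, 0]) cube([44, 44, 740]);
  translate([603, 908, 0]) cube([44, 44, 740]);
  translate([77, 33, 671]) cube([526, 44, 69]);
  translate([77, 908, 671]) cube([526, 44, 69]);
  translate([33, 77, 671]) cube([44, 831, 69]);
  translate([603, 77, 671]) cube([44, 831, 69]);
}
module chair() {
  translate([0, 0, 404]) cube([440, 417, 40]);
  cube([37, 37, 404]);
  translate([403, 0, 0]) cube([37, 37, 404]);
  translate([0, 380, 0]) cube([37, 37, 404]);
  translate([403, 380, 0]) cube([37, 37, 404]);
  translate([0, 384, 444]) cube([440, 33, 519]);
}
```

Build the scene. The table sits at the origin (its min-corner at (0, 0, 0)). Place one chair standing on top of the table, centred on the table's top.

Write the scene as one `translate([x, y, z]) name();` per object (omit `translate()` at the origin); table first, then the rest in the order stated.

table();
translate([120, 284, 776]) chair();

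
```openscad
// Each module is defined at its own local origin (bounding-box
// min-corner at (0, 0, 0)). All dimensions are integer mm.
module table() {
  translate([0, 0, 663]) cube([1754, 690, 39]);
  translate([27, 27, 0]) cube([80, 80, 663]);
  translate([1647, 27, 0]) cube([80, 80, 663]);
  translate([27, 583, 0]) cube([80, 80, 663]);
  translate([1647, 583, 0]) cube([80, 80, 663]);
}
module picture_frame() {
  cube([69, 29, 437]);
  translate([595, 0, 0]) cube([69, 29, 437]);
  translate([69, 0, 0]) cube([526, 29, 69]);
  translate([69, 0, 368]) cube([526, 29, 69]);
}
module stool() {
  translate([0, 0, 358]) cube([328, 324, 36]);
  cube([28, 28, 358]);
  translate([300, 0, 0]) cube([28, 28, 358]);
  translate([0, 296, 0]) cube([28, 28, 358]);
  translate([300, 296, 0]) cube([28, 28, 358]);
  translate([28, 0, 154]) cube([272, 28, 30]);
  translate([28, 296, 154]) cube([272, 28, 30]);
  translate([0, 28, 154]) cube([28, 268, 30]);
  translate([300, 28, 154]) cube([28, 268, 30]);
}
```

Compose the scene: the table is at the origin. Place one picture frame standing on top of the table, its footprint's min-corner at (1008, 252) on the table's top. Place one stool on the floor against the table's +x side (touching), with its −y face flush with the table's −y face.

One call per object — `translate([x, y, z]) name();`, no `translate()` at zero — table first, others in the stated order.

table();
translate([1008, 252, 702]) picture_frame();
translate([1754, 0, 0]) stool();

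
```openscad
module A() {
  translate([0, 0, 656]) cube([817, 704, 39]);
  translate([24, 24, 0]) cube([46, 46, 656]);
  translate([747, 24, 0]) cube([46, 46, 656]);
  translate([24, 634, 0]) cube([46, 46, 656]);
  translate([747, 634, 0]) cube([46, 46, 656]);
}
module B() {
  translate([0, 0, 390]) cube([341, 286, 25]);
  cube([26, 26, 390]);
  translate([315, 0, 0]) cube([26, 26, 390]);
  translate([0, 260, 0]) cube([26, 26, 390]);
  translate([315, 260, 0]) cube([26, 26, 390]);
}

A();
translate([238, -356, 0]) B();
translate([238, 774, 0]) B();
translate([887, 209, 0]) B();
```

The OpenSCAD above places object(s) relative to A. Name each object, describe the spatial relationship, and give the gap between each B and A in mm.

Each stool's nearest face is 70 mm from the table's bounding box.

A is a table. B is a stool. Three stools sit around the table at the −y, +y, +x sides. The gap between each stool and the table is 70 mm.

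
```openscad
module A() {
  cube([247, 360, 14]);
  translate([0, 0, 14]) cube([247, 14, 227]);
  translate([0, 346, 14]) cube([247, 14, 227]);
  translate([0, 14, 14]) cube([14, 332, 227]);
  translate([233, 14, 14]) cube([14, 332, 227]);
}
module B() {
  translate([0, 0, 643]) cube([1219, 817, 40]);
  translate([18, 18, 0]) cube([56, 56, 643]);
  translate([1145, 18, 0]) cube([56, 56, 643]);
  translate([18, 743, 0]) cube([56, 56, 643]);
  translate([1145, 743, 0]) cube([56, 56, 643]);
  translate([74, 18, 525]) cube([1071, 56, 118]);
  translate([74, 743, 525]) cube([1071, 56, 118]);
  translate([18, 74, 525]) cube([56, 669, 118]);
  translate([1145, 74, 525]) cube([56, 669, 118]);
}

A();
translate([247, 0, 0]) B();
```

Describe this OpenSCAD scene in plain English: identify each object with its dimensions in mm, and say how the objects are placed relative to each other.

A is an open storage box with external size 247×360×241 mm and wall thickness 14 mm (the base is also 14 mm thick). The base covers the whole footprint; the four walls stand on the base, with the y-facing walls full-width and the x-facing walls fitting between their inner faces.

B is a table with a 1219×817 mm rectangular top, 40 mm thick, top surface at z = 683 mm, supported by four 56×56 mm square legs, each inset 18 mm from the nearest pair of top edges, running from the floor. Four apron rails, 56 mm thick and 118 mm tall, run between adjacent legs with their top edges flush with the underside of the top and their outer faces flush with the legs' outer faces.

The table is against the open box's +x side, with their −y faces flush.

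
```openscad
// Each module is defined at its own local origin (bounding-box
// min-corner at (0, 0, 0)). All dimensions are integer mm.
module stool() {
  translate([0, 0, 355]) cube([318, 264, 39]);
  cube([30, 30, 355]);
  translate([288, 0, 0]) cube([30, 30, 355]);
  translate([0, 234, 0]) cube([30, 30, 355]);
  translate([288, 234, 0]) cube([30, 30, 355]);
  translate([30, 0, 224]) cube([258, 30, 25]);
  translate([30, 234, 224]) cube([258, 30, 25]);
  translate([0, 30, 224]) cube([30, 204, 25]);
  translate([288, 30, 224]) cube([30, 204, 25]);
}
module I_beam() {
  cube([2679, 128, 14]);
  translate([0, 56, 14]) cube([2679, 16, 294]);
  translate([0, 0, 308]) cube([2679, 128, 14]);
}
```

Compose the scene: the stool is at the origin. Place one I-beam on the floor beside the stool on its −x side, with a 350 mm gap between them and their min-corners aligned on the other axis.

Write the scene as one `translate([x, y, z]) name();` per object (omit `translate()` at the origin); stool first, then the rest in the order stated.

stool();
translate([-3029, 0, 0]) I_beam();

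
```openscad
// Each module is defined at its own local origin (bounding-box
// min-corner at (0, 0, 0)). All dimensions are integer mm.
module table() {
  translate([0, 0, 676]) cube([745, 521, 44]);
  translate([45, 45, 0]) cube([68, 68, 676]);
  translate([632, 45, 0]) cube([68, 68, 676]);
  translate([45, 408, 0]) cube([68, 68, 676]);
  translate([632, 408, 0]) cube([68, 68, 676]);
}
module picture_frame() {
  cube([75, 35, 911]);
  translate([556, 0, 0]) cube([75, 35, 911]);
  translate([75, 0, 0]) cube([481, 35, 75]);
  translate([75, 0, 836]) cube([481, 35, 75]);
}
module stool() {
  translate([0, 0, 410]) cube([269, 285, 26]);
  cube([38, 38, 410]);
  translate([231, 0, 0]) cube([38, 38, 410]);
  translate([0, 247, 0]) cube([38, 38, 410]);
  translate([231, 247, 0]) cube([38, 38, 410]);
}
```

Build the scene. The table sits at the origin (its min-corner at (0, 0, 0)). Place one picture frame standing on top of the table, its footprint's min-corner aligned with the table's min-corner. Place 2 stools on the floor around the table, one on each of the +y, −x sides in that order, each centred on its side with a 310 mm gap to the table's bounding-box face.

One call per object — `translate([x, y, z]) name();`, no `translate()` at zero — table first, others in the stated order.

table();
translate([0, 0, 720]) picture_frame();
translate([238, 831, 0]) stool();
translate([-579, 118, 0]) stool();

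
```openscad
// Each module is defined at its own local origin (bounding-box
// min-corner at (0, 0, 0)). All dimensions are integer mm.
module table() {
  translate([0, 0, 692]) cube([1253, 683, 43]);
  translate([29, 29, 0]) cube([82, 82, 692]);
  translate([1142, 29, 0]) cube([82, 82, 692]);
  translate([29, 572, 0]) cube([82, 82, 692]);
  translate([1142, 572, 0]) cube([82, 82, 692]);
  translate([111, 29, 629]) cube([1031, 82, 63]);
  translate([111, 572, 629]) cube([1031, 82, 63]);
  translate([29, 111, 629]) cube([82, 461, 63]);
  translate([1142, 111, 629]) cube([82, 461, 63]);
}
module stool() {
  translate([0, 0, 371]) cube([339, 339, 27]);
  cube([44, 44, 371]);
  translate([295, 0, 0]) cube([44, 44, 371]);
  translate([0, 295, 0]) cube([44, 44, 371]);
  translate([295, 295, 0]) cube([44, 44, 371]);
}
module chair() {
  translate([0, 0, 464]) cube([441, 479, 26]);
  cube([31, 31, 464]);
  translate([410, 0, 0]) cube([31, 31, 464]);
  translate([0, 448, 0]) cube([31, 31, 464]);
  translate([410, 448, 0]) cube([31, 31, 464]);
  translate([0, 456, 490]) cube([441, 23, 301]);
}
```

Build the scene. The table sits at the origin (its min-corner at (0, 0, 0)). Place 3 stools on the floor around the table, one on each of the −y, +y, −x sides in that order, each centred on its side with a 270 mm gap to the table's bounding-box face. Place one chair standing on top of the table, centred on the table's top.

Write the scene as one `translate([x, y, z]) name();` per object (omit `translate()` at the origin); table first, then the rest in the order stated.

table();
translate([457, -609, 0]) stool();
translate([457, 953, 0]) stool();
translate([-609, 172, 0]) stool();
translate([406, 102, 735]) chair();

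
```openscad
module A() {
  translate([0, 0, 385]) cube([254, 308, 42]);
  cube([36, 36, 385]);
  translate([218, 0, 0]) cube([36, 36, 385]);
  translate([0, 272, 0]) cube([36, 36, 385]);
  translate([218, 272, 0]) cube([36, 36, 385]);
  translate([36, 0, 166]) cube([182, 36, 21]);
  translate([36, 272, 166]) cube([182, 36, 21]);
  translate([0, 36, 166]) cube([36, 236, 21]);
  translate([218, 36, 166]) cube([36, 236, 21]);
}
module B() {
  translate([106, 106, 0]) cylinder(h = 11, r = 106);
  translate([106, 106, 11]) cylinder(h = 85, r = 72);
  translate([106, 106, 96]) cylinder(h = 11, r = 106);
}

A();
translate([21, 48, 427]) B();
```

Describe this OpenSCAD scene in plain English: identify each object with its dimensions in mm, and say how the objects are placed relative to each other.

A is a four-legged stool. The seat is 254×308 mm, 42 mm thick, top at z = 427 mm. It stands on four square legs, each 36×36 mm in cross-section, from z = 0 to the seat underside, each flush with a corner of the seat. Four stretchers, 36 mm wide and 21 mm tall, connect adjacent legs with their undersides at z = 166 mm, each running between the inner faces of the legs it joins and aligned with the legs' outer faces on the other axis.

B is a spool: two coaxial disc flanges of radius 106 mm and thickness 11 mm, joined by a core cylinder of radius 72 mm and height 85 mm. The lower flange rests on z = 0 and the three cylinders share a vertical axis.

The spool is on top of the stool, centred.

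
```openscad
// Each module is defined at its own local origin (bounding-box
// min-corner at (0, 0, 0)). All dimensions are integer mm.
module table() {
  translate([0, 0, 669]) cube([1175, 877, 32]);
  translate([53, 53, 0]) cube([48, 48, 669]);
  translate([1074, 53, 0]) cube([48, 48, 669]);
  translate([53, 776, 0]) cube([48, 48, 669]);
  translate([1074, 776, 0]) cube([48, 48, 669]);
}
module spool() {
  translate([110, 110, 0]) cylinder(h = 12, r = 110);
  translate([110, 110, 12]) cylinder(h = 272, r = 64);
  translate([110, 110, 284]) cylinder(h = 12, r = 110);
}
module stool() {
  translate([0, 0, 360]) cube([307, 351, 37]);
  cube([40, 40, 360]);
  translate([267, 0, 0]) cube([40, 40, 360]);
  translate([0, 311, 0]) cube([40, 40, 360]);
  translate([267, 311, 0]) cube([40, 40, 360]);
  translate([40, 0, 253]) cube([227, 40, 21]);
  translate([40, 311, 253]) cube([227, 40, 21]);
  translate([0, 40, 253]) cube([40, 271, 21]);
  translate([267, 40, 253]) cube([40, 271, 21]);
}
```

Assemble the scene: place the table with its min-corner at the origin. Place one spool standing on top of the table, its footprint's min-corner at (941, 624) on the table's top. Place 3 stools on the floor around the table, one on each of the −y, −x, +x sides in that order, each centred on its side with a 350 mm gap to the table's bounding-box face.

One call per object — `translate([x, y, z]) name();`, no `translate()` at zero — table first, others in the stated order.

table();
translate([941, 624, 701]) spool();
translate([434, -701, 0]) stool();
translate([-657, 263, 0]) stool();
translate([1525, 263, 0]) stool();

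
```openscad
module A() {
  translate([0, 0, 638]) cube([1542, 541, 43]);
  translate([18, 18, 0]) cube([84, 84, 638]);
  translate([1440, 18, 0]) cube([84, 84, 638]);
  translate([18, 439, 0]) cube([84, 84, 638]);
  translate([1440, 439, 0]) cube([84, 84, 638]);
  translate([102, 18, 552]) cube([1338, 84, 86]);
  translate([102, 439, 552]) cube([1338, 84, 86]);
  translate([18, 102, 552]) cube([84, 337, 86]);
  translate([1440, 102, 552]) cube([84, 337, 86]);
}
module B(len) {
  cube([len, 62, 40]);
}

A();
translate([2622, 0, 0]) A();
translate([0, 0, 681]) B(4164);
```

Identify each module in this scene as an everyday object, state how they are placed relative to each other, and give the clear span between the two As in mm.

A is a table. B is a beam. A beam spans the tops of two tables. The clear span between the two tables is 1080 mm.

Second table starts at x = 2622; first ends at x = 1542; clear span = 2622 − 1542 = 1080 mm.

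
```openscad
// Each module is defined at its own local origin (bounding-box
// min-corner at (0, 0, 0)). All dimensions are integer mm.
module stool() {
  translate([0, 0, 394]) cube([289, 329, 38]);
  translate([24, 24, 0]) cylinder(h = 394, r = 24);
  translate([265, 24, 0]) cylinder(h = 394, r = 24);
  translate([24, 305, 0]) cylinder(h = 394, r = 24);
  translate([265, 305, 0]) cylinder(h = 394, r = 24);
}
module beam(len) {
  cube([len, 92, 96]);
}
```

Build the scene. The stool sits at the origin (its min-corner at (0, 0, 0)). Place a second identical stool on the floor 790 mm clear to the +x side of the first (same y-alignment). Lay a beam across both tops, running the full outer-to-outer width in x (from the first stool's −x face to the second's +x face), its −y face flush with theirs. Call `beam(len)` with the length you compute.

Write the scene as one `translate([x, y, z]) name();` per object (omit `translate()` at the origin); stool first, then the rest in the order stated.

stool();
translate([1079, 0, 0]) stool();
translate([0, 0, 432]) beam(1368);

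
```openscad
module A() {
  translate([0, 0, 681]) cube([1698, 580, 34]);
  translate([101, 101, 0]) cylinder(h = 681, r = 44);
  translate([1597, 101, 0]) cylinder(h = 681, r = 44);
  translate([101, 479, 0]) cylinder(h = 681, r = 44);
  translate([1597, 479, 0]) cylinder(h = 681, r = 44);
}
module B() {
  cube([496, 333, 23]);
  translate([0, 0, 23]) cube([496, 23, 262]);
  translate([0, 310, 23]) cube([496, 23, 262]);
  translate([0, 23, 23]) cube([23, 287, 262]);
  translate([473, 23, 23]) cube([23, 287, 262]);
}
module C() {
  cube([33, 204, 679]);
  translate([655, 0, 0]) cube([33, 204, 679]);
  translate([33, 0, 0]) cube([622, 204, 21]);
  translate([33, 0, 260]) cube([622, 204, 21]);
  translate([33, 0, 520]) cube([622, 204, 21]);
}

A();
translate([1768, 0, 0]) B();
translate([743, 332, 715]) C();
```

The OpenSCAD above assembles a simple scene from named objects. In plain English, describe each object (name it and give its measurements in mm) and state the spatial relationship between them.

A is a table with a 1698×580 mm rectangular top, 34 mm thick, top surface at z = 715 mm, supported by four round legs of 88 mm diameter, each leg's bounding box inset 57 mm from the nearest pair of top edges, running from the floor.

B is an open-topped rectangular box: outside dimensions 496×333×285 mm, with a uniform wall and base thickness of 23 mm. The base is a full 496×333 slab on the floor; four walls sit on top of the base. The front and back walls (the −y and +y sides) span the full width; the two side walls fit between them.

C is an open bookshelf. Two side panels, each 33 mm thick, 204 mm deep and 679 mm tall, stand 688 mm apart (outside-to-outside). Between them sit 3 shelves, each 21 mm thick and 204 mm deep, spanning the full gap between the sides. The bottom shelf rests on the floor (its underside at z = 0) and the clear gap between one shelf's top and the next shelf's underside is 239 mm.

The open box is on the floor beside the table on its +x side. The bookshelf is on top of the table.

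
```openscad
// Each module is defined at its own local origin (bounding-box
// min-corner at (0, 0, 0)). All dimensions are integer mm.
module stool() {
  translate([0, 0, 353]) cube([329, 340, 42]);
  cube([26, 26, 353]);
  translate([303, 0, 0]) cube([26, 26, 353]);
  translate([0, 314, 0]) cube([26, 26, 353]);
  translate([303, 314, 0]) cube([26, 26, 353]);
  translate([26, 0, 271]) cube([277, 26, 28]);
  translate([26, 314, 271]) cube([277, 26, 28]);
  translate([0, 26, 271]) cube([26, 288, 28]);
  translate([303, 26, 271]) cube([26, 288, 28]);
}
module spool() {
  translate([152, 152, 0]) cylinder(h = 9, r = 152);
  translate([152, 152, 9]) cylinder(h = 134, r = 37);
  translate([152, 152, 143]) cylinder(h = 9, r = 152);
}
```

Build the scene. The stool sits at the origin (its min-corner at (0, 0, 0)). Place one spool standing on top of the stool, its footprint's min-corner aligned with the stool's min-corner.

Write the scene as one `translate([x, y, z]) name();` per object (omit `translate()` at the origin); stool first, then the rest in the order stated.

stool();
translate([0, 0, 395]) spool();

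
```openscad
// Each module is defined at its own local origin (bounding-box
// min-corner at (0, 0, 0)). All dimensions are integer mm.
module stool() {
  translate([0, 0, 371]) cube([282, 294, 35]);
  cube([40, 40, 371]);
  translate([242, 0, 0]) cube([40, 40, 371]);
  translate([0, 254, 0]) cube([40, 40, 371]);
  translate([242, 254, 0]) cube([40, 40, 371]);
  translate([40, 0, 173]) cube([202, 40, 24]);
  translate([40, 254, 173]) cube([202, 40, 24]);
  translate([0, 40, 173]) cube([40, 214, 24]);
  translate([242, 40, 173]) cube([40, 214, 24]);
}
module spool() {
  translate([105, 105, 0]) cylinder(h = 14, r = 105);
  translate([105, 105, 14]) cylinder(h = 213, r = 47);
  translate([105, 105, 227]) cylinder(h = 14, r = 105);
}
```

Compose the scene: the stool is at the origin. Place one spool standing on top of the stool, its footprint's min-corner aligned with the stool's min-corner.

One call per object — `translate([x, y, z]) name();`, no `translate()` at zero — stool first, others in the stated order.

stool();
translate([0, 0, 406]) spool();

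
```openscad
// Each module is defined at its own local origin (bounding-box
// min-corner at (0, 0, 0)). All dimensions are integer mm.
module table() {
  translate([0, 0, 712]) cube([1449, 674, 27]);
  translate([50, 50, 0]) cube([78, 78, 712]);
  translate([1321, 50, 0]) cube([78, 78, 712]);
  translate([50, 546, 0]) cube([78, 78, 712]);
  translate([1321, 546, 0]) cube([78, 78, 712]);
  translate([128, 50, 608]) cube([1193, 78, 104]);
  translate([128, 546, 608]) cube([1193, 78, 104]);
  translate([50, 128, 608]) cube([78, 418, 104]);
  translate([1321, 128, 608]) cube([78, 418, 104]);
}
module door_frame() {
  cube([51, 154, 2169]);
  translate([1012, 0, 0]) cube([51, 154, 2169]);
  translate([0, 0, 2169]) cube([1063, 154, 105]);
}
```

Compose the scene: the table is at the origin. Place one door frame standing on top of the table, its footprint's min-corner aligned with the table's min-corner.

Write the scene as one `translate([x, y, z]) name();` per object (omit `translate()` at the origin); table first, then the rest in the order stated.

table();
translate([0, 0, 739]) door_frame();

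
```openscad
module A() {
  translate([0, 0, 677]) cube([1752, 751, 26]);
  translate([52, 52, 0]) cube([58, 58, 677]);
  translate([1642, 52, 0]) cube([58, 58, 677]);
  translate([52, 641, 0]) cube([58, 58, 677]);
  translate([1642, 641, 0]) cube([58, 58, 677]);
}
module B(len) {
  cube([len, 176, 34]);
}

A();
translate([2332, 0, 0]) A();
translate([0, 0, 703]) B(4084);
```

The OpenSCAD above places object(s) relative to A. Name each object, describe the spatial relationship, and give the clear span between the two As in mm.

Second table starts at x = 2332; first ends at x = 1752; clear span = 2332 − 1752 = 580 mm.

A is a table. B is a beam. A beam spans the tops of two tables. The clear span between the two tables is 580 mm.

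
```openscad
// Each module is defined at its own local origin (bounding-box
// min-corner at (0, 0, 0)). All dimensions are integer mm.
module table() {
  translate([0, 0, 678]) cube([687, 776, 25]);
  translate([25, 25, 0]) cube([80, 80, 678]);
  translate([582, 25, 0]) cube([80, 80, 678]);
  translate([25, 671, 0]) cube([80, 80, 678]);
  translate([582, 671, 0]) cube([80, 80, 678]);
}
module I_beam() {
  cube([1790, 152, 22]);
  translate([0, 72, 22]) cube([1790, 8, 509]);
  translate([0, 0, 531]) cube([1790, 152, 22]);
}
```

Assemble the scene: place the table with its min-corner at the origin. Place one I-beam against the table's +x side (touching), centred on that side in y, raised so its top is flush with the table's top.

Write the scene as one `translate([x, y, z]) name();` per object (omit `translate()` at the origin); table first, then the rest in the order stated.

table();
translate([687, 312, 150]) I_beam();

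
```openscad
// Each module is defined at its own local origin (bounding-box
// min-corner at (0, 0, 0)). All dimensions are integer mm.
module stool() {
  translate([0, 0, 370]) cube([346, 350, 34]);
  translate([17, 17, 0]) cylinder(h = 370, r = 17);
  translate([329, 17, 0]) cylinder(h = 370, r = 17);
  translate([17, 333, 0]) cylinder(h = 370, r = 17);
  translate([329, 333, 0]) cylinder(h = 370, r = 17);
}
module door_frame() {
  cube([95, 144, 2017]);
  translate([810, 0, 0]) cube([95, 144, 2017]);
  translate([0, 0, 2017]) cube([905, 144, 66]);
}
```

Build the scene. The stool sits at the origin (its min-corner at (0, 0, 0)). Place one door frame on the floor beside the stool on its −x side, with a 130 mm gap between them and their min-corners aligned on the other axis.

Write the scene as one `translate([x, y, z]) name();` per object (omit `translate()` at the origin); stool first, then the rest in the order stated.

stool();
translate([-1035, 0, 0]) door_frame();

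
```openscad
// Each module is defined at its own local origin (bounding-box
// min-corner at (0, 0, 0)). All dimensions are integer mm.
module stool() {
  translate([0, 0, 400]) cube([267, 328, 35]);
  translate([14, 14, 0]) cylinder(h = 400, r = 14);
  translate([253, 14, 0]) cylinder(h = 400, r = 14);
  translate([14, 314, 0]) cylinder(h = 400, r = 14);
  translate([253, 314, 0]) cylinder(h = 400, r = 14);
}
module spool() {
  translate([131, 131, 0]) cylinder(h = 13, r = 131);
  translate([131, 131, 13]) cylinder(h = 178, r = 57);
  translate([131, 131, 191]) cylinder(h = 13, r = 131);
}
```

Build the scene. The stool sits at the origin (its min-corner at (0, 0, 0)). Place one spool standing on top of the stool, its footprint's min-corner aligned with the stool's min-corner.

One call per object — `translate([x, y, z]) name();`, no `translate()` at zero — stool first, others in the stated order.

stool();
translate([0, 0, 435]) spool();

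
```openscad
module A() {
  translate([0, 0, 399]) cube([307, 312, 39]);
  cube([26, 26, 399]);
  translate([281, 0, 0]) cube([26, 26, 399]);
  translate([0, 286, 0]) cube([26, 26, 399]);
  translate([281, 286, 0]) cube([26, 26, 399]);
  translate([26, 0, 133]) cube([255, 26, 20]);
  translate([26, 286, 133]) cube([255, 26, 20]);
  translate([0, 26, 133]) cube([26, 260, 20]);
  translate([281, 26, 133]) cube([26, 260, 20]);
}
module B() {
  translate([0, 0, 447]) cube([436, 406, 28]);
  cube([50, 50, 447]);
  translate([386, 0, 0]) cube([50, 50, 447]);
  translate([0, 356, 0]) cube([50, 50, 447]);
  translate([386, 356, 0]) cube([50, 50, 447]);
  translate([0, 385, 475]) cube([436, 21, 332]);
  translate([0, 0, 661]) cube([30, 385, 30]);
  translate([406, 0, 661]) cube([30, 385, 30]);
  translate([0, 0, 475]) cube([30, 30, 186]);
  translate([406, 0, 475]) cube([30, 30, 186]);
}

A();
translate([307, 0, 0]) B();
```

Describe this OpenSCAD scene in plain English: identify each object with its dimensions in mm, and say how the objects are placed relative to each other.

A is a four-legged stool. The seat is 307×312 mm, 39 mm thick, top at z = 438 mm. It stands on four square legs, each 26×26 mm in cross-section, from z = 0 to the seat underside, each flush with a corner of the seat. Four stretchers, 26 mm wide and 20 mm tall, connect adjacent legs with their undersides at z = 133 mm, each running between the inner faces of the legs it joins and aligned with the legs' outer faces on the other axis.

B is a chair. The seat is a 436×406×28 mm slab with its top at z = 475 mm, on four 50×50 mm corner legs (flush with the seat edges, standing on z = 0). A flat backrest 21 mm thick, 332 mm tall, spans the full seat width and rises from the seat top along its +y edge, rear face flush with the rear of the seat. Two armrests of 30×30 mm section run along each side from the seat's front edge to the front of the backrest, top faces 216 mm above the seat top and outer faces flush with the seat's x-edges; a 30×30 mm post under the front of each armrest stands on the seat at the front corner.

The chair is against the stool's +x side, with their −y faces flush.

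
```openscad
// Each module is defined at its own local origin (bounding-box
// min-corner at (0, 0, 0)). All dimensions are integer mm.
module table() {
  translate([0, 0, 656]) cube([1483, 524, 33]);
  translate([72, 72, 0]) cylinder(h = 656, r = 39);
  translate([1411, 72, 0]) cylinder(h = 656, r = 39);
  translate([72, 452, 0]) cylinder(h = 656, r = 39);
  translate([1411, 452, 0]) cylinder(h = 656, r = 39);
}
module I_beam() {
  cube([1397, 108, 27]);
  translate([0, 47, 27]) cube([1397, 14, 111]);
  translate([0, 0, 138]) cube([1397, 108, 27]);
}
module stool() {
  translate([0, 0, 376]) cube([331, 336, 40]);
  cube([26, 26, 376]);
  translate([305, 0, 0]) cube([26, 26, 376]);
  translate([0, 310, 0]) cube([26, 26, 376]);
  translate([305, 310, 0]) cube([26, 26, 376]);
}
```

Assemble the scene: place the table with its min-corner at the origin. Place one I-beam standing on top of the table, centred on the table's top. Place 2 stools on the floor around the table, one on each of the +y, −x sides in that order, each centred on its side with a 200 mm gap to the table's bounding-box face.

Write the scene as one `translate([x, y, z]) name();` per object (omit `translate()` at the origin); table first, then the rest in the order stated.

table();
translate([43, 208, 689]) I_beam();
translate([576, 724, 0]) stool();
translate([-531, 94, 0]) stool();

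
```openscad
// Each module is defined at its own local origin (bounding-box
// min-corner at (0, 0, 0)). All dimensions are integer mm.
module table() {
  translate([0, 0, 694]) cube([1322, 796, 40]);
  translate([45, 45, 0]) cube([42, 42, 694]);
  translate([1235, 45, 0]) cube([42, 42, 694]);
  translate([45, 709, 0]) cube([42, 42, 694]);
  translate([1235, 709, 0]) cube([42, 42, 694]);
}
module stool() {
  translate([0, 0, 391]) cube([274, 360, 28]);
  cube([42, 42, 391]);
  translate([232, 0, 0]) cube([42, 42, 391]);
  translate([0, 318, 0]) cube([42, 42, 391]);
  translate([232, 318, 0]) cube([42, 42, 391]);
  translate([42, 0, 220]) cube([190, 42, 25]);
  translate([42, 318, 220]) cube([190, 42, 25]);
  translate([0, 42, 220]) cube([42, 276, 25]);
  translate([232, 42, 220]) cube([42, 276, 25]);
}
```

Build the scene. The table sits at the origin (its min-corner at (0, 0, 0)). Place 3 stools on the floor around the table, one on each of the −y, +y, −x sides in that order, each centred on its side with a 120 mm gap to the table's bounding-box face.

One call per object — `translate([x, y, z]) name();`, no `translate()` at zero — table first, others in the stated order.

table();
translate([524, -480, 0]) stool();
translate([524, 916, 0]) stool();
translate([-394, 218, 0]) stool();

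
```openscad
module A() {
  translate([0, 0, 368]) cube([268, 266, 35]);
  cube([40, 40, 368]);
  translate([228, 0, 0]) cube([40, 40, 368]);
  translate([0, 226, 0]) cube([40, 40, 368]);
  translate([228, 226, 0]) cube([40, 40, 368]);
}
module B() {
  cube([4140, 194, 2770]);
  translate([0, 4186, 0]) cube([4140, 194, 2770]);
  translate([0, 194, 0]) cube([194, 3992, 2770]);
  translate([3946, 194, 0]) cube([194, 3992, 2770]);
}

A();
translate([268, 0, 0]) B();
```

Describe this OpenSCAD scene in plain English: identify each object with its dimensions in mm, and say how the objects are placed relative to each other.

A is a four-legged stool. The seat is 268×266 mm, 35 mm thick, top at z = 403 mm. It stands on four square legs, each 40×40 mm in cross-section, from z = 0 to the seat underside, each flush with a corner of the seat.

B is the wall frame of a small rectangular building: four walls, each 2770 mm tall and 194 mm thick, enclosing a footprint 4140 mm (x) by 4380 mm (y) outside-to-outside, with no floor or roof. The front and back walls (the −y and +y sides) span the full width; the two side walls fit between them.

The house frame is against the stool's +x side, with their −y faces flush.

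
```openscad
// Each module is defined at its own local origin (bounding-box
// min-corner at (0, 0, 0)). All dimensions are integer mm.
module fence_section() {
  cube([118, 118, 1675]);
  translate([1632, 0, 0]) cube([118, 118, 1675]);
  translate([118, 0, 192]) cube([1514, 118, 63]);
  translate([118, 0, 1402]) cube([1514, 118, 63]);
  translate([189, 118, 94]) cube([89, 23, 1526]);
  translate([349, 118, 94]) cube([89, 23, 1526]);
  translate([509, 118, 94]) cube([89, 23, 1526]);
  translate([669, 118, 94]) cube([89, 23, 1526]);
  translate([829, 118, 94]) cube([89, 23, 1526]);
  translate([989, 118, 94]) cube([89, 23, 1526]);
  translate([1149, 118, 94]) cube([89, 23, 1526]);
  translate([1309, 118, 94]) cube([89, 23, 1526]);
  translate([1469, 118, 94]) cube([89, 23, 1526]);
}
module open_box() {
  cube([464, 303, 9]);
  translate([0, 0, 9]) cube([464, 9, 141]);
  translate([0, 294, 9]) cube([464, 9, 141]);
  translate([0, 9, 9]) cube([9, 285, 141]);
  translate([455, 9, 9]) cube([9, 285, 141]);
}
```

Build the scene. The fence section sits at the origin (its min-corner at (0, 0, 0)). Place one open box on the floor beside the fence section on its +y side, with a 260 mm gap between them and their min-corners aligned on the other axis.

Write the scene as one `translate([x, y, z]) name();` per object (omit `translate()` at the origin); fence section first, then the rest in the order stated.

fence_section();
translate([0, 401, 0]) open_box();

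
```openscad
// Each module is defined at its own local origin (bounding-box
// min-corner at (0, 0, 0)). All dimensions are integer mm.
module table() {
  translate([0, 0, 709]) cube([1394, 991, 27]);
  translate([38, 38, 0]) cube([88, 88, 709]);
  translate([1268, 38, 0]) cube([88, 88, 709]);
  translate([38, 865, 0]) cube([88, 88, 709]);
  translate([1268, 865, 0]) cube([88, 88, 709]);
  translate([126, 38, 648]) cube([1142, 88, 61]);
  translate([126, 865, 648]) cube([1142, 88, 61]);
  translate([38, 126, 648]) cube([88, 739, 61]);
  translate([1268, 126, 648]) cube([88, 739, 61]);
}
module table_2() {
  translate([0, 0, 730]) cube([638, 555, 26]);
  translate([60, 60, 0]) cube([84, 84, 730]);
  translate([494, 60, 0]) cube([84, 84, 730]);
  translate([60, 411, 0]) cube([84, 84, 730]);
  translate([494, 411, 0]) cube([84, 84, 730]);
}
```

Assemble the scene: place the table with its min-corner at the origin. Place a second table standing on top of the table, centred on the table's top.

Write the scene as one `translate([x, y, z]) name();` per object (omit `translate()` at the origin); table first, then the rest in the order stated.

table();
translate([378, 218, 736]) table_2();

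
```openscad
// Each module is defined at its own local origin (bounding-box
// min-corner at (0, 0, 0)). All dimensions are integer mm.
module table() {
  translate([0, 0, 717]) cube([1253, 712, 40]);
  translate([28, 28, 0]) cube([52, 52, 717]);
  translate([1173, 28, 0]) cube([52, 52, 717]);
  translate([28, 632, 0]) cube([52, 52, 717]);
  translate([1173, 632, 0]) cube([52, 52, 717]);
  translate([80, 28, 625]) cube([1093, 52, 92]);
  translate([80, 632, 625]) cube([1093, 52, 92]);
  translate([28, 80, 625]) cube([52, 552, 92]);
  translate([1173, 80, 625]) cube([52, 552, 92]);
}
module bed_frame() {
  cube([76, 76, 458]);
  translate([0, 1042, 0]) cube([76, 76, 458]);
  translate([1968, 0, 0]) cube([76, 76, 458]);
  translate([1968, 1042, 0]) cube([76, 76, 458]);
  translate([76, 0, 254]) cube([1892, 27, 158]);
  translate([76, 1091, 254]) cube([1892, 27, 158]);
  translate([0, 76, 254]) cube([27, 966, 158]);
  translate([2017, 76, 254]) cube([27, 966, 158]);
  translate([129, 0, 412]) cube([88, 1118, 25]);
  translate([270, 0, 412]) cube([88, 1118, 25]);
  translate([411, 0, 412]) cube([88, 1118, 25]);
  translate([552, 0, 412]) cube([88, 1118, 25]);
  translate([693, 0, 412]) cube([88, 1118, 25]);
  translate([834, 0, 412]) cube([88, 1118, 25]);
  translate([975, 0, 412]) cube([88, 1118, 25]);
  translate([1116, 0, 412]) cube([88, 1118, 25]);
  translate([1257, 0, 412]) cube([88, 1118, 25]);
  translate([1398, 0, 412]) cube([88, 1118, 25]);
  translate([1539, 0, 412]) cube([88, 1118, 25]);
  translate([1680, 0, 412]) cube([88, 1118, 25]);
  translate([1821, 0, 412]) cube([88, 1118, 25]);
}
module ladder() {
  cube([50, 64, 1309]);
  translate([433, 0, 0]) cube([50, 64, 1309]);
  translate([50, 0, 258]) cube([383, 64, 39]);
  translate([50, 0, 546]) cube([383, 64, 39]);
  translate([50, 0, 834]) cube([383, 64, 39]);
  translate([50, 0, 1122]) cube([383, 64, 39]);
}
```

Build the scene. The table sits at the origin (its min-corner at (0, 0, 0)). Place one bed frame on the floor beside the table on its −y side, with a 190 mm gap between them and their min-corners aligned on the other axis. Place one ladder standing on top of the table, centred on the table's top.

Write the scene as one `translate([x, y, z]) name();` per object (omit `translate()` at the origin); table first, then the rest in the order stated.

table();
translate([0, -1308, 0]) bed_frame();
translate([385, 324, 757]) ladder();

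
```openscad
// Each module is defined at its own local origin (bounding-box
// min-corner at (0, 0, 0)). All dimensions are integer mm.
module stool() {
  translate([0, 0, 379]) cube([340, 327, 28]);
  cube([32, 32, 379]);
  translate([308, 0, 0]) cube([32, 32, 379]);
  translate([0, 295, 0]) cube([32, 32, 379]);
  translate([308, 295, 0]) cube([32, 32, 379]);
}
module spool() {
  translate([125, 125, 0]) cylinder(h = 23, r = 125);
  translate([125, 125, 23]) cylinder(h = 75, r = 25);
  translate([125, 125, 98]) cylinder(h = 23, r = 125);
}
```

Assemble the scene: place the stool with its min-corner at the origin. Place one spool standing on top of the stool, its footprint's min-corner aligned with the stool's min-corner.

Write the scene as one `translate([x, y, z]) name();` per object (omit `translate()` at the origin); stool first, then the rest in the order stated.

stool();
translate([0, 0, 407]) spool();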